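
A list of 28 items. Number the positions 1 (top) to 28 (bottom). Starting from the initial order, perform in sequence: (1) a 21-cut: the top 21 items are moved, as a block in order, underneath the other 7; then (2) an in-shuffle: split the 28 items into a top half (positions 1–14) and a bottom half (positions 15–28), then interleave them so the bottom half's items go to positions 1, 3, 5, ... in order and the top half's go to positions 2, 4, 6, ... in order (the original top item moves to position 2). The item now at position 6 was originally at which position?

Undo the operations in reverse order, starting from position 6:
  undo op 2 (in-shuffle, from top half): 6 ← 3
  undo op 1 (cut 21): 3 ← 24
So the item at position 6 came from original position 24.

24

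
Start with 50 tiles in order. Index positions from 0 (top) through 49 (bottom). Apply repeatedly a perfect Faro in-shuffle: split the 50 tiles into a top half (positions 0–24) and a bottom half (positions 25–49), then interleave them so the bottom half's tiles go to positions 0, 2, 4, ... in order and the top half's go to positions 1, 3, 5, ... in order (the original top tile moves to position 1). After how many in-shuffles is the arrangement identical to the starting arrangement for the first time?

8

The in-shuffle permutes the 50 positions with cycle lengths [2, 8, 8, 8, 8, 8, 8].
Every tile is home exactly when every cycle has completed a whole number of laps, i.e. after lcm(2, 8) = 8 in-shuffles.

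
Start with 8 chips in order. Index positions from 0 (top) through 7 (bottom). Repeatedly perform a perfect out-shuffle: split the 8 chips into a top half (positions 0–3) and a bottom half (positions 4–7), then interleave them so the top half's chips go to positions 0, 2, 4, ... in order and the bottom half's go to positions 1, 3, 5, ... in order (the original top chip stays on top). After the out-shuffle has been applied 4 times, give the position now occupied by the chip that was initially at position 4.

1

Track the chip's position through each out-shuffle:
4 → 1 → 2 → 4 → 1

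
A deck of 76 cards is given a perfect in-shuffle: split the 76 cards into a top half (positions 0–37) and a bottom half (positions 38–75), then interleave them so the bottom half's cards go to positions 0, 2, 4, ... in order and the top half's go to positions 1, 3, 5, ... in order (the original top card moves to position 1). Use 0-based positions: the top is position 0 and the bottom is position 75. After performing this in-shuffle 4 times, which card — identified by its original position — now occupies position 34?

Work backwards from position 34, undoing one in-shuffle at a time:
34 ← 55 ← 27 ← 13 ← 6
So the card now at position 34 started at position 6.

6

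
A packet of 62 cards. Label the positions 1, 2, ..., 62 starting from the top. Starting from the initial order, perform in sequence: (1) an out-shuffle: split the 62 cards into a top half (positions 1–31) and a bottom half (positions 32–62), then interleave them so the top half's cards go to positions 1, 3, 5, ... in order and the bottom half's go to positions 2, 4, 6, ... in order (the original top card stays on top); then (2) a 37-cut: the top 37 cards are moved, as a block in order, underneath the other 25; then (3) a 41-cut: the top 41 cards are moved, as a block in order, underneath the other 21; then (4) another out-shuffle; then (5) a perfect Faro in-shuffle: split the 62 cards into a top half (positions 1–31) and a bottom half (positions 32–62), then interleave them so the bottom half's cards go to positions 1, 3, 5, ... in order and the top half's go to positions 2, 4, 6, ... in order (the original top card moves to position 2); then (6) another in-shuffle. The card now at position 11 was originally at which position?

Undo the operations in reverse order, starting from position 11:
  undo op 6 (in-shuffle, from bottom half): 11 ← 37
  undo op 5 (in-shuffle, from bottom half): 37 ← 50
  undo op 4 (out-shuffle, from bottom half): 50 ← 56
  undo op 3 (cut 41): 56 ← 35
  undo op 2 (cut 37): 35 ← 10
  undo op 1 (out-shuffle, from bottom half): 10 ← 36
So the card at position 11 came from original position 36.

36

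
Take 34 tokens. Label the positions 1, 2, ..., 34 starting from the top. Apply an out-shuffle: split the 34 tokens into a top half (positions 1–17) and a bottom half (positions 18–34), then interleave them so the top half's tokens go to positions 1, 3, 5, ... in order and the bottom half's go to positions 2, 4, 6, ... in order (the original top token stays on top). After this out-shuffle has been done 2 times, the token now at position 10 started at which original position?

28

Work backwards from position 10, undoing one out-shuffle at a time:
10 ← 22 ← 28
So the token now at position 10 started at position 28.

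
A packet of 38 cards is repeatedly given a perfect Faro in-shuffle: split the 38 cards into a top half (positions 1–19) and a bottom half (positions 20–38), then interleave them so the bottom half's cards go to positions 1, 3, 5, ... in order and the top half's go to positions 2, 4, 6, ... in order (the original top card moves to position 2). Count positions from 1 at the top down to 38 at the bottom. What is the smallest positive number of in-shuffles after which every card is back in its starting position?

12

The in-shuffle permutes the 38 positions with cycle lengths [2, 12, 12, 12].
Every card is home exactly when every cycle has completed a whole number of laps, i.e. after lcm(2, 12) = 12 in-shuffles.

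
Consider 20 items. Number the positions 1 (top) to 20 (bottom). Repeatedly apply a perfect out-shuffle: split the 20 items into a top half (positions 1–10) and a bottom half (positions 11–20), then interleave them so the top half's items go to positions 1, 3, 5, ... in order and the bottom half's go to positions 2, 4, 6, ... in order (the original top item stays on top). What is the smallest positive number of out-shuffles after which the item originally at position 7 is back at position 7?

18

Follow position 7 under repeated out-shuffles:
7 → 13 → 6 → 11 → 2 → 3 → 5 → 9 → 17 → 14 → 8 → 15 → 10 → 19 → 18 → 16 → 12 → 4 → 7
It first returns after 18 out-shuffles.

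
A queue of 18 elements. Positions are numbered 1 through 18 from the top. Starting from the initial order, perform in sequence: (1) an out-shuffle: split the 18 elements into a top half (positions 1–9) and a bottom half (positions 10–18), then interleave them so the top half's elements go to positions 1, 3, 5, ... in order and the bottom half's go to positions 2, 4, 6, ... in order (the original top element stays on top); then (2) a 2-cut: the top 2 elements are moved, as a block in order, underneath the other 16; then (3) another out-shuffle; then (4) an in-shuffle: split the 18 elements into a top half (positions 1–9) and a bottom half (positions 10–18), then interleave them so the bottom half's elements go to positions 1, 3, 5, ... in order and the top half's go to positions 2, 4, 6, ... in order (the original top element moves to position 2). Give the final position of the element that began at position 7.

Track the element from position 7 forward through each operation:
  after op 1 (out-shuffle): 7 → 13
  after op 2 (cut 2): 13 → 11
  after op 3 (out-shuffle): 11 → 4
  after op 4 (in-shuffle): 4 → 8

8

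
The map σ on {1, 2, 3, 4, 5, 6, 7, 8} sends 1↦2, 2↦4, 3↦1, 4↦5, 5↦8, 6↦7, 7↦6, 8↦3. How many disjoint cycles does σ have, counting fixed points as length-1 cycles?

Cycle decomposition: (1 2 4 5 8 3) (6 7).
2 cycles.

2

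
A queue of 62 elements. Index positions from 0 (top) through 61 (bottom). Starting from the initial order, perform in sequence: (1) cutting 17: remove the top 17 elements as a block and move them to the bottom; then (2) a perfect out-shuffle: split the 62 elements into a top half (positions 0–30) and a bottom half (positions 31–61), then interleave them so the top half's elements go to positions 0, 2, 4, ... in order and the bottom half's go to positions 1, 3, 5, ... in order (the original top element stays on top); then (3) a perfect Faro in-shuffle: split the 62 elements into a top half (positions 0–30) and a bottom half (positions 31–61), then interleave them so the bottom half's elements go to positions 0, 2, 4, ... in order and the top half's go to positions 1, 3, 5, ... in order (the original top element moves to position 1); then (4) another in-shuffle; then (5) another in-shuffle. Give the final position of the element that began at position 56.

17

Track the element from position 56 forward through each operation:
  after op 1 (cut 17): 56 → 39
  after op 2 (out-shuffle): 39 → 17
  after op 3 (in-shuffle): 17 → 35
  after op 4 (in-shuffle): 35 → 8
  after op 5 (in-shuffle): 8 → 17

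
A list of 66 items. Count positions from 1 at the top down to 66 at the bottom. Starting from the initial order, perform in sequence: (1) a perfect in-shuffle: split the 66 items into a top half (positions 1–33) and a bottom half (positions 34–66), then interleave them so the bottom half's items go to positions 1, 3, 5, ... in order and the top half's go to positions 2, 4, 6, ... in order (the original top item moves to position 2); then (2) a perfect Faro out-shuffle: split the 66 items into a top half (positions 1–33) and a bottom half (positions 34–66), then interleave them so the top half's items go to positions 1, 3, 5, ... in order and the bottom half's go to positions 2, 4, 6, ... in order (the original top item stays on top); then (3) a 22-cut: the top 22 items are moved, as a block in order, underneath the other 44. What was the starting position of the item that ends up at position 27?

Undo the operations in reverse order, starting from position 27:
  undo op 3 (cut 22): 27 ← 49
  undo op 2 (out-shuffle, from top half): 49 ← 25
  undo op 1 (in-shuffle, from bottom half): 25 ← 46
So the item at position 27 came from original position 46.

46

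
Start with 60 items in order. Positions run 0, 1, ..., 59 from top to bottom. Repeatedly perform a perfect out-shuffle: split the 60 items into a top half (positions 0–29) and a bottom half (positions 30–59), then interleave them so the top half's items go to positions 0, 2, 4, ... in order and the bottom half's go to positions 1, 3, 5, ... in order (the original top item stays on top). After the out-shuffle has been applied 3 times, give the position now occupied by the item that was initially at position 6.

Track the item's position through each out-shuffle:
6 → 12 → 24 → 48

48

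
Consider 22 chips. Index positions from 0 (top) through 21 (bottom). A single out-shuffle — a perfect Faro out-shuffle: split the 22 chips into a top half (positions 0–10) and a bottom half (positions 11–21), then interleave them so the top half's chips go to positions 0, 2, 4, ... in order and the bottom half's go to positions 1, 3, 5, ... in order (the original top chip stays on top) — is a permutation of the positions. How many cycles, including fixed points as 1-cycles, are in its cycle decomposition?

Trace each unvisited position around until it returns:
(0) (1 2 4 8 16 11) (3 6 12) (5 10 20 19 17 13) (7 14) (9 18 15) (21)
7 cycles in total.

7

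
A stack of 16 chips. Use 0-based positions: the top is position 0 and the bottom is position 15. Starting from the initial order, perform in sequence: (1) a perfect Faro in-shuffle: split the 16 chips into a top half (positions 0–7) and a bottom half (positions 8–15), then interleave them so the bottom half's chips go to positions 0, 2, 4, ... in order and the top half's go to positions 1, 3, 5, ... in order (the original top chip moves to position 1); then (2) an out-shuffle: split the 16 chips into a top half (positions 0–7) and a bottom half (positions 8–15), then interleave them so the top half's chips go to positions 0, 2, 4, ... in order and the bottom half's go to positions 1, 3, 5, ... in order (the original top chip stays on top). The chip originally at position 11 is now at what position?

Track the chip from position 11 forward through each operation:
  after op 1 (in-shuffle): 11 → 6
  after op 2 (out-shuffle): 6 → 12

12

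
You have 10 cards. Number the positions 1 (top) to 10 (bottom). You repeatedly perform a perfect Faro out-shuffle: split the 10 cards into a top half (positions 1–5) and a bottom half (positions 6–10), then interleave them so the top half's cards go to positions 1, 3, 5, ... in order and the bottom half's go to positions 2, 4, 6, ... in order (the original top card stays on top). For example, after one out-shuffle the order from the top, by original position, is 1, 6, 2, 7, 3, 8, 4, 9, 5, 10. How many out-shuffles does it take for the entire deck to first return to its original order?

6

The out-shuffle permutes the 10 positions with cycle lengths [1, 1, 2, 6].
Every card is home exactly when every cycle has completed a whole number of laps, i.e. after lcm(1, 2, 6) = 6 out-shuffles.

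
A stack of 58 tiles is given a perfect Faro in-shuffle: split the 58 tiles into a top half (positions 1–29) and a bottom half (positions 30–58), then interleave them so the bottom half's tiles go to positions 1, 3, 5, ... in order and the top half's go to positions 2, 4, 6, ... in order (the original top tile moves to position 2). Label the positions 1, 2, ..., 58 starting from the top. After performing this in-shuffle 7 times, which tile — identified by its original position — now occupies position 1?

6

Work backwards from position 1, undoing one in-shuffle at a time:
1 ← 30 ← 15 ← 37 ← 48 ← 24 ← 12 ← 6
So the tile now at position 1 started at position 6.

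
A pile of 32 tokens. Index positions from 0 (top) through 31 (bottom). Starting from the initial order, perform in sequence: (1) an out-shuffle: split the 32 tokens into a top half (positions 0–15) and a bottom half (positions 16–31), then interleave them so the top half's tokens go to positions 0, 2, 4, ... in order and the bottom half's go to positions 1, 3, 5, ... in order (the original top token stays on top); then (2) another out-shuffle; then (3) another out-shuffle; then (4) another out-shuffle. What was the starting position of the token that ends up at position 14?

Undo the operations in reverse order, starting from position 14:
  undo op 4 (out-shuffle, from top half): 14 ← 7
  undo op 3 (out-shuffle, from bottom half): 7 ← 19
  undo op 2 (out-shuffle, from bottom half): 19 ← 25
  undo op 1 (out-shuffle, from bottom half): 25 ← 28
So the token at position 14 came from original position 28.

28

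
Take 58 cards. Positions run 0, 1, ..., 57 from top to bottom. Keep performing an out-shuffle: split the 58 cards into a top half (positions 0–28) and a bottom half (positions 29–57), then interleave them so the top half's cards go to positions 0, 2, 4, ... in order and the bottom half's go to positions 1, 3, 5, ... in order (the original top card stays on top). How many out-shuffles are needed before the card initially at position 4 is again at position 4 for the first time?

Follow position 4 under repeated out-shuffles:
4 → 8 → 16 → 32 → 7 → 14 → 28 → 56 → 55 → 53 → 49 → 41 → 25 → 50 → 43 → 29 → 1 → 2 → 4
It first returns after 18 out-shuffles.

18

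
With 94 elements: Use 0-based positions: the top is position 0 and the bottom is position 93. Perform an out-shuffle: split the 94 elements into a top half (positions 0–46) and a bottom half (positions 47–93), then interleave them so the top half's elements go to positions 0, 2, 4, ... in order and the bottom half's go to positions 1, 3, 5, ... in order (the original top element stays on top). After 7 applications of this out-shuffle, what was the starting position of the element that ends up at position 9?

Work backwards from position 9, undoing one out-shuffle at a time:
9 ← 51 ← 72 ← 36 ← 18 ← 9 ← 51 ← 72
So the element now at position 9 started at position 72.

72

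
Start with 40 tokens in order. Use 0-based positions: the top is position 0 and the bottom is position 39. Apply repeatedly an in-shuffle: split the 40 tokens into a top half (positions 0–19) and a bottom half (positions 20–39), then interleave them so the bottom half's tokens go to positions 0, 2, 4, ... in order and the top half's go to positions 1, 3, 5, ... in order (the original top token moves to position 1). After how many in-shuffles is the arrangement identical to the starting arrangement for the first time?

The in-shuffle permutes the 40 positions with cycle lengths [20, 20].
Every token is home exactly when every cycle has completed a whole number of laps, i.e. after lcm(20) = 20 in-shuffles.

20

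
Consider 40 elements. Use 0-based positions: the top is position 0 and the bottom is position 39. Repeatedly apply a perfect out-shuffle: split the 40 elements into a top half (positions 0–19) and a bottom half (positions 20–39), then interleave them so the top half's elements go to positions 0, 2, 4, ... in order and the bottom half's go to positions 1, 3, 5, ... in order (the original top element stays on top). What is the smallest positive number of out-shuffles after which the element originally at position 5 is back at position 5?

Follow position 5 under repeated out-shuffles:
5 → 10 → 20 → 1 → 2 → 4 → 8 → 16 → 32 → 25 → 11 → 22 → 5
It first returns after 12 out-shuffles.

12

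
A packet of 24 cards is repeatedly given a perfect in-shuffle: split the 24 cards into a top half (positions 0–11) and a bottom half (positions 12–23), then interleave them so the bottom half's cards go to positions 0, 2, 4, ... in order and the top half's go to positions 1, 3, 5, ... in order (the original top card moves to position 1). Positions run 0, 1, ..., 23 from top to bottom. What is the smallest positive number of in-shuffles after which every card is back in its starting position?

20

The in-shuffle permutes the 24 positions with cycle lengths [4, 20].
Every card is home exactly when every cycle has completed a whole number of laps, i.e. after lcm(4, 20) = 20 in-shuffles.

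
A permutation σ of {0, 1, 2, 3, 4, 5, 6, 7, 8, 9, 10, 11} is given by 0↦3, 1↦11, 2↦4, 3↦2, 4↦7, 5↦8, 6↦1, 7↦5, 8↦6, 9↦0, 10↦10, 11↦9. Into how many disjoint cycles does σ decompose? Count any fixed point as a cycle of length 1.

Cycle decomposition: (0 3 2 4 7 5 8 6 1 11 9) (10).
2 cycles.

2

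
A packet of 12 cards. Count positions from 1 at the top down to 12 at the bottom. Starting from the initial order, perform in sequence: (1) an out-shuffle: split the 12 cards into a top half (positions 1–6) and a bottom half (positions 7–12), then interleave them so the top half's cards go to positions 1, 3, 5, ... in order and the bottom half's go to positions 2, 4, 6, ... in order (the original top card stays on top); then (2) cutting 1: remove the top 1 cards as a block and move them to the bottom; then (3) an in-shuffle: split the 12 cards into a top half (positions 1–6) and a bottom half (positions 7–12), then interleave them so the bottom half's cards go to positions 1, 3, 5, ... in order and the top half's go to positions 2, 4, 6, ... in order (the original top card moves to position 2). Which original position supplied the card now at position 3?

Undo the operations in reverse order, starting from position 3:
  undo op 3 (in-shuffle, from bottom half): 3 ← 8
  undo op 2 (cut 1): 8 ← 9
  undo op 1 (out-shuffle, from top half): 9 ← 5
So the card at position 3 came from original position 5.

5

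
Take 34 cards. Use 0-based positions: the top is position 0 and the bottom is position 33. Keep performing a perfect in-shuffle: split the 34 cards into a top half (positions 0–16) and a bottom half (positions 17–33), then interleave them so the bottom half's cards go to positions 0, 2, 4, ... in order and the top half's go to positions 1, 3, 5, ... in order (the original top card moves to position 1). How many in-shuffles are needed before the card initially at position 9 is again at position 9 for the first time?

3

Follow position 9 under repeated in-shuffles:
9 → 19 → 4 → 9
It first returns after 3 in-shuffles.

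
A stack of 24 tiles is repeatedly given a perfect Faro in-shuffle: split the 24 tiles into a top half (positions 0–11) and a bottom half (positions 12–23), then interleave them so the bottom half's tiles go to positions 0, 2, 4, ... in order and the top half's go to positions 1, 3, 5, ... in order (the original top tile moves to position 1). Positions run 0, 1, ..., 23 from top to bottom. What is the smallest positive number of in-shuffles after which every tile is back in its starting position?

20

The in-shuffle permutes the 24 positions with cycle lengths [4, 20].
Every tile is home exactly when every cycle has completed a whole number of laps, i.e. after lcm(4, 20) = 20 in-shuffles.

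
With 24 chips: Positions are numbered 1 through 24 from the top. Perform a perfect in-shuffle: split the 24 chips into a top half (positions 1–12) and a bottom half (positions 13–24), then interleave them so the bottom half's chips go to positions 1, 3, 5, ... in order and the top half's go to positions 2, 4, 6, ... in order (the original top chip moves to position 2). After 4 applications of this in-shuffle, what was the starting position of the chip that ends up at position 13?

Work backwards from position 13, undoing one in-shuffle at a time:
13 ← 19 ← 22 ← 11 ← 18
So the chip now at position 13 started at position 18.

18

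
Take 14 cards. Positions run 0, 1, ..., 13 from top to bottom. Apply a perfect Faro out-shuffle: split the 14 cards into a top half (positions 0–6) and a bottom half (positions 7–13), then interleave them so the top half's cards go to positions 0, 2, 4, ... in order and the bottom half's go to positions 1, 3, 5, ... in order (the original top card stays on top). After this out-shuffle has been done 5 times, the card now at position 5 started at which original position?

Work backwards from position 5, undoing one out-shuffle at a time:
5 ← 9 ← 11 ← 12 ← 6 ← 3
So the card now at position 5 started at position 3.

3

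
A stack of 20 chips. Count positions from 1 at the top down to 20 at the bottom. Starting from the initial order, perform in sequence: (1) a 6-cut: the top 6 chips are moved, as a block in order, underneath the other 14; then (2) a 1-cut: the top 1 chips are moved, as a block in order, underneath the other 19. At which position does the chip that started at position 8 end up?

Track the chip from position 8 forward through each operation:
  after op 1 (cut 6): 8 → 2
  after op 2 (cut 1): 2 → 1

1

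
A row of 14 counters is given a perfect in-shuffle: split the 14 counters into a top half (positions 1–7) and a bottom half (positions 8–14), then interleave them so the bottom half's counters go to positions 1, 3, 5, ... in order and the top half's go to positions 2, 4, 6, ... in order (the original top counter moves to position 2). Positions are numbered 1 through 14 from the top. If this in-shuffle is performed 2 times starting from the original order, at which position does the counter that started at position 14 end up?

11

Track the counter's position through each in-shuffle:
14 → 13 → 11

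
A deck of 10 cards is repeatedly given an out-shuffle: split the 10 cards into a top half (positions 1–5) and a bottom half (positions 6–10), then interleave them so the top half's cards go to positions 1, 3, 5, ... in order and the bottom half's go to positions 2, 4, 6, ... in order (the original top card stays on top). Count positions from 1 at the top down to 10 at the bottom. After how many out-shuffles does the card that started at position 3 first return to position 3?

6

Follow position 3 under repeated out-shuffles:
3 → 5 → 9 → 8 → 6 → 2 → 3
It first returns after 6 out-shuffles.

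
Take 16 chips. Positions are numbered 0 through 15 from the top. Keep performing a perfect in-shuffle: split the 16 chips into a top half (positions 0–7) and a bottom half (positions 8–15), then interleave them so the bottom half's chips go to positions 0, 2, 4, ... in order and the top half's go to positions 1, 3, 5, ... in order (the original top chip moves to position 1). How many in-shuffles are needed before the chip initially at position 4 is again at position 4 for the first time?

8

Follow position 4 under repeated in-shuffles:
4 → 9 → 2 → 5 → 11 → 6 → 13 → 10 → 4
It first returns after 8 in-shuffles.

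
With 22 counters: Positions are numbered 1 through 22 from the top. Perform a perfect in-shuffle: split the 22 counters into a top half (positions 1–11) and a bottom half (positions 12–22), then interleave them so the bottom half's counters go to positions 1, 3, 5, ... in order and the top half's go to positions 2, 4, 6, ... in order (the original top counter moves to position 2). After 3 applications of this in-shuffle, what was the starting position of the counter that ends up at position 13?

Work backwards from position 13, undoing one in-shuffle at a time:
13 ← 18 ← 9 ← 16
So the counter now at position 13 started at position 16.

16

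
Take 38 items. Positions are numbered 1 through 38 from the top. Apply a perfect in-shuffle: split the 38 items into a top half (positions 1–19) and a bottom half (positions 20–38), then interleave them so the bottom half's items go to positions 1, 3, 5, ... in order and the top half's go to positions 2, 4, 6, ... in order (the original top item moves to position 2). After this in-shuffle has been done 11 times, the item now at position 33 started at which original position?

Work backwards from position 33, undoing one in-shuffle at a time:
33 ← 36 ← 18 ← 9 ← 24 ← 12 ← 6 ← 3 ← 21 ← 30 ← 15 ← 27
So the item now at position 33 started at position 27.

27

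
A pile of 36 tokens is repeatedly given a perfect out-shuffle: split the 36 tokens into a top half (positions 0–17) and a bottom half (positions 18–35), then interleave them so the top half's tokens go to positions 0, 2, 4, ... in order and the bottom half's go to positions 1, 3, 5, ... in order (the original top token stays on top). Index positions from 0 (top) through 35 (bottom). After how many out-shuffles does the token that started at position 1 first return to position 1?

12

Follow position 1 under repeated out-shuffles:
1 → 2 → 4 → 8 → 16 → 32 → 29 → 23 → 11 → 22 → 9 → 18 → 1
It first returns after 12 out-shuffles.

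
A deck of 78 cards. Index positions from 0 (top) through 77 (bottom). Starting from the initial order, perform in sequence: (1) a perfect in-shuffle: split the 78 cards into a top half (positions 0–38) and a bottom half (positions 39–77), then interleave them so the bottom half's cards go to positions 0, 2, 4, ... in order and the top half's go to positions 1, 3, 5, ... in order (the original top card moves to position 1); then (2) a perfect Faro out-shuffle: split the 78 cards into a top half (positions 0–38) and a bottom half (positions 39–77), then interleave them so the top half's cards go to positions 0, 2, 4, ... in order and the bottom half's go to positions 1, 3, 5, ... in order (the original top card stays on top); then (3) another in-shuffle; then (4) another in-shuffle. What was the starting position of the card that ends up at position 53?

52

Undo the operations in reverse order, starting from position 53:
  undo op 4 (in-shuffle, from top half): 53 ← 26
  undo op 3 (in-shuffle, from bottom half): 26 ← 52
  undo op 2 (out-shuffle, from top half): 52 ← 26
  undo op 1 (in-shuffle, from bottom half): 26 ← 52
So the card at position 53 came from original position 52.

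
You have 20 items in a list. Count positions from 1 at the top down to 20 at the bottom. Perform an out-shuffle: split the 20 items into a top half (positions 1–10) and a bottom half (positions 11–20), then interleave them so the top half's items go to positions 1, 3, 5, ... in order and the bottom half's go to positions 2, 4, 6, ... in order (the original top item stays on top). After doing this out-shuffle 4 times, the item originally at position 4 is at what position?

11

Track the item's position through each out-shuffle:
4 → 7 → 13 → 6 → 11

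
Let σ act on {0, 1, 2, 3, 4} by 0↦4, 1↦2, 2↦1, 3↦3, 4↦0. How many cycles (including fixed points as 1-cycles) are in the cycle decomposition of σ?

3

Cycle decomposition: (0 4) (1 2) (3).
3 cycles.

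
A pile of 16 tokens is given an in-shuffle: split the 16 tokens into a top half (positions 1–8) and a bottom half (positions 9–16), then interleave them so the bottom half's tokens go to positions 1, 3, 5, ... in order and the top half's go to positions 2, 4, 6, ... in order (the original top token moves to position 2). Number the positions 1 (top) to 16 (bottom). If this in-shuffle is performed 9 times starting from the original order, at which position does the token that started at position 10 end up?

3

Track the token's position through each in-shuffle:
10 → 3 → 6 → 12 → 7 → 14 → 11 → 5 → 10 → 3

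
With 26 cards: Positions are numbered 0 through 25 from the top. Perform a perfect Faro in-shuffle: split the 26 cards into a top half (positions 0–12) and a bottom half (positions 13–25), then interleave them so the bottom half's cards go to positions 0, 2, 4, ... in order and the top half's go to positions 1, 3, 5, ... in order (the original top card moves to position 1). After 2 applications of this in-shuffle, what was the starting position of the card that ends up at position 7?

Work backwards from position 7, undoing one in-shuffle at a time:
7 ← 3 ← 1
So the card now at position 7 started at position 1.

1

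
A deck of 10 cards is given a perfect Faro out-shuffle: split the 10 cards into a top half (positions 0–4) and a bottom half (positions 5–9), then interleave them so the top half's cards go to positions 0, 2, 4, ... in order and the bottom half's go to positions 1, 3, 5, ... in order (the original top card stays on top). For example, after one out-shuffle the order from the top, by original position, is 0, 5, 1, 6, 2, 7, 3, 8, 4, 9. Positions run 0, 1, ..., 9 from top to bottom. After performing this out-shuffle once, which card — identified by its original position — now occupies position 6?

Work backwards from position 6, undoing one out-shuffle at a time:
6 ← 3
So the card now at position 6 started at position 3.

3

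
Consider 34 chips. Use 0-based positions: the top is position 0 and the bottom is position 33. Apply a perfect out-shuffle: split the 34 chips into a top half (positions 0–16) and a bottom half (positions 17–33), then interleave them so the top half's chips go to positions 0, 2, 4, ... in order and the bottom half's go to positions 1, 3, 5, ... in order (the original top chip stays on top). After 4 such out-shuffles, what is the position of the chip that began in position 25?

Track the chip's position through each out-shuffle:
25 → 17 → 1 → 2 → 4

4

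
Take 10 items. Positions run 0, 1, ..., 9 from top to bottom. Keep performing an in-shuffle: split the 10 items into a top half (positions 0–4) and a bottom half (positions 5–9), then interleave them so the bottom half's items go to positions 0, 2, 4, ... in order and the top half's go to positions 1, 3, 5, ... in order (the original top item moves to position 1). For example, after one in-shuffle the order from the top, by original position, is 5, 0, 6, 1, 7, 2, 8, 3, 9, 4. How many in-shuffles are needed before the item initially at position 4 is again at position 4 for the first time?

Follow position 4 under repeated in-shuffles:
4 → 9 → 8 → 6 → 2 → 5 → 0 → 1 → 3 → 7 → 4
It first returns after 10 in-shuffles.

10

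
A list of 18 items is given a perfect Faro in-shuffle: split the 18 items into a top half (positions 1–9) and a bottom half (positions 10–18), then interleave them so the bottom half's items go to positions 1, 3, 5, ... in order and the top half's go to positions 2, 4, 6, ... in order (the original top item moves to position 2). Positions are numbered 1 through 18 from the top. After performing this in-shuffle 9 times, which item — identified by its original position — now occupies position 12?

Work backwards from position 12, undoing one in-shuffle at a time:
12 ← 6 ← 3 ← 11 ← 15 ← 17 ← 18 ← 9 ← 14 ← 7
So the item now at position 12 started at position 7.

7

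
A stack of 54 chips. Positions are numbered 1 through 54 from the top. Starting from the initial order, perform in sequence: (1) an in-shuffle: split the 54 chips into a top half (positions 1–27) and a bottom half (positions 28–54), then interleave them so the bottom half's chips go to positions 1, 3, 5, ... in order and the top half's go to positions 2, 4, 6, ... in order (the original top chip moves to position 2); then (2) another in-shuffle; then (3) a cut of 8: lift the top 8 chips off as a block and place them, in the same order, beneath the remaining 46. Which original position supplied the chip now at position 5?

17

Undo the operations in reverse order, starting from position 5:
  undo op 3 (cut 8): 5 ← 13
  undo op 2 (in-shuffle, from bottom half): 13 ← 34
  undo op 1 (in-shuffle, from top half): 34 ← 17
So the chip at position 5 came from original position 17.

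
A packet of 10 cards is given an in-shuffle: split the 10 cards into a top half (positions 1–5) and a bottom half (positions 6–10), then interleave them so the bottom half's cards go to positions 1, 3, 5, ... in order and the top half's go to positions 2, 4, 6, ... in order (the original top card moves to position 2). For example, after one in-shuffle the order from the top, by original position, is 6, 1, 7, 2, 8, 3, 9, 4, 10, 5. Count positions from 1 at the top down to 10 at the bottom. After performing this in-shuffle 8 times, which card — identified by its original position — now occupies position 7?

Work backwards from position 7, undoing one in-shuffle at a time:
7 ← 9 ← 10 ← 5 ← 8 ← 4 ← 2 ← 1 ← 6
So the card now at position 7 started at position 6.

6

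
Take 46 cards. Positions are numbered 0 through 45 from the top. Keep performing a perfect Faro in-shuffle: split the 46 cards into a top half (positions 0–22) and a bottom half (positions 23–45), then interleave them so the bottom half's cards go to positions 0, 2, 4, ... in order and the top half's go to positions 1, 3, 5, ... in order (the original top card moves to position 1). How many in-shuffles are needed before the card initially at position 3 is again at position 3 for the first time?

Follow position 3 under repeated in-shuffles:
3 → 7 → 15 → 31 → 16 → 33 → 20 → 41 → ... → 3 (length 23)
It first returns after 23 in-shuffles.

23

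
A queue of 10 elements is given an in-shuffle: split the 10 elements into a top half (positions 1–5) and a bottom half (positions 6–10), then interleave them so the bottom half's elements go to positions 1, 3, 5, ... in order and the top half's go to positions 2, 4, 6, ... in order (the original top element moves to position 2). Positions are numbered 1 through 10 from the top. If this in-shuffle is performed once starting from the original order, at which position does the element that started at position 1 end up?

Track the element's position through each in-shuffle:
1 → 2

2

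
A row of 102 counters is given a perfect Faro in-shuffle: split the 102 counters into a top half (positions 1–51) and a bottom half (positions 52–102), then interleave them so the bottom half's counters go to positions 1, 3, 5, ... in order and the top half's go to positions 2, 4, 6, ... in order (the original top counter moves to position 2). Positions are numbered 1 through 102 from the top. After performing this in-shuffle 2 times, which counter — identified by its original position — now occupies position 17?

Work backwards from position 17, undoing one in-shuffle at a time:
17 ← 60 ← 30
So the counter now at position 17 started at position 30.

30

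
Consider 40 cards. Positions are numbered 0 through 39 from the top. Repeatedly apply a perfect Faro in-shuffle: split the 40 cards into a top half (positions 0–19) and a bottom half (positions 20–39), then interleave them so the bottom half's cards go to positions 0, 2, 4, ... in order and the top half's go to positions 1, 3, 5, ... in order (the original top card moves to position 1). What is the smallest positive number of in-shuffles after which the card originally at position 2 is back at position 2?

Follow position 2 under repeated in-shuffles:
2 → 5 → 11 → 23 → 6 → 13 → 27 → 14 → 29 → 18 → 37 → 34 → 28 → 16 → 33 → 26 → 12 → 25 → 10 → 21 → 2
It first returns after 20 in-shuffles.

20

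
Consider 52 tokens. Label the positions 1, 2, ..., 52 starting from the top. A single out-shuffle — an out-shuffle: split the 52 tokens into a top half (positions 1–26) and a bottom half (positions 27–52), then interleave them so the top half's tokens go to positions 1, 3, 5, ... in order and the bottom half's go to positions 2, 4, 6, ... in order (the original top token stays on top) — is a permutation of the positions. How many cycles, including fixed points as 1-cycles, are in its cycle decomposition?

Trace each unvisited position around until it returns:
(1) (2 3 5 9 17 33 14 27) (4 7 13 25 49 46 40 28) (6 11 21 41 30 8 15 29) (10 19 37 22 43 34 16 31) (12 23 45 38 24 47 42 32) (18 35) (20 39 26 51 50 48 44 36) ... plus 1 more
9 cycles in total.

9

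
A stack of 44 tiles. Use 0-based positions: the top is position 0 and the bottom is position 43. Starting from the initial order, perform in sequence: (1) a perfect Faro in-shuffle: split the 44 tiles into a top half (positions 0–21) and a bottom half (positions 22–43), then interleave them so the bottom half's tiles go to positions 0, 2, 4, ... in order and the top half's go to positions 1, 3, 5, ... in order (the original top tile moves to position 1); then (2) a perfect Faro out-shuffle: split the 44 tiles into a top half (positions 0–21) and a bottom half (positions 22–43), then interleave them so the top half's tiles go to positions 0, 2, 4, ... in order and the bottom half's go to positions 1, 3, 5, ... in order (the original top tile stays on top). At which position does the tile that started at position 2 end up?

10

Track the tile from position 2 forward through each operation:
  after op 1 (in-shuffle): 2 → 5
  after op 2 (out-shuffle): 5 → 10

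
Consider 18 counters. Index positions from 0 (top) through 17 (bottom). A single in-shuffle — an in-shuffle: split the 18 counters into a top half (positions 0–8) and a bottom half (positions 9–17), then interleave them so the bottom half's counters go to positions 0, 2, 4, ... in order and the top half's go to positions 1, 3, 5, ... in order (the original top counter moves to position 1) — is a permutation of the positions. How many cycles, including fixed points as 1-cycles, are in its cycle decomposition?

Trace each unvisited position around until it returns:
(0 1 3 7 15 12 ... len 18)
1 cycle in total.

1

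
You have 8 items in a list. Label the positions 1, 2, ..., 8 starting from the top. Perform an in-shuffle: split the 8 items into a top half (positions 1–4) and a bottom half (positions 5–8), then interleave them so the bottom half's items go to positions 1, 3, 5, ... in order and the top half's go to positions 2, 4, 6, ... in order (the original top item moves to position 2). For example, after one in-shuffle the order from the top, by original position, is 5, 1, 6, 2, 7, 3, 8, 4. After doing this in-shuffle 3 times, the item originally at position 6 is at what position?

Track the item's position through each in-shuffle:
6 → 3 → 6 → 3

3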